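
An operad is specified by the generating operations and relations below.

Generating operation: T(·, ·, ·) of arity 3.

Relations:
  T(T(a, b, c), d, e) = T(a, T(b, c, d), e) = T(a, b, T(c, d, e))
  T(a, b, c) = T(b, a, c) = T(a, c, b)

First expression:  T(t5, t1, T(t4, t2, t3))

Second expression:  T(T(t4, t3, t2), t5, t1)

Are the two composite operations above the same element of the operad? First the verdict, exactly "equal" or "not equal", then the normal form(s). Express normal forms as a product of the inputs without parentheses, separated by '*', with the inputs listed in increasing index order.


equal; both compose to t1 * t2 * t3 * t4 * t5

Reducing the first expression gives t1 * t2 * t3 * t4 * t5
Reducing the second expression gives t1 * t2 * t3 * t4 * t5
One common form — equal.


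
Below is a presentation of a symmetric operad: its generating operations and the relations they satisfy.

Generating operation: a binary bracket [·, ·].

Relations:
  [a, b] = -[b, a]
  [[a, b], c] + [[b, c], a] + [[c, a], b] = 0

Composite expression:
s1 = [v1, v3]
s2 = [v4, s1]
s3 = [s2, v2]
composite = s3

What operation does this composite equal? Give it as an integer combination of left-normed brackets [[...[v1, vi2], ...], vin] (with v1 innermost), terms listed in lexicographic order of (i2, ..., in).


Skip Jacobi rewriting: expand, keep v1-initial words, read off terms.
Composite bracket: [[v4, [v1, v3]], v2]
Under [a, b] = ab - ba we get 8 signed associative words (2^3 = 8).
Words beginning with v1 determine it all:
  sign of v1v3v4v2 is -1, so it contributes -[[[v1, v3], v4], v2]

-[[[v1, v3], v4], v2]


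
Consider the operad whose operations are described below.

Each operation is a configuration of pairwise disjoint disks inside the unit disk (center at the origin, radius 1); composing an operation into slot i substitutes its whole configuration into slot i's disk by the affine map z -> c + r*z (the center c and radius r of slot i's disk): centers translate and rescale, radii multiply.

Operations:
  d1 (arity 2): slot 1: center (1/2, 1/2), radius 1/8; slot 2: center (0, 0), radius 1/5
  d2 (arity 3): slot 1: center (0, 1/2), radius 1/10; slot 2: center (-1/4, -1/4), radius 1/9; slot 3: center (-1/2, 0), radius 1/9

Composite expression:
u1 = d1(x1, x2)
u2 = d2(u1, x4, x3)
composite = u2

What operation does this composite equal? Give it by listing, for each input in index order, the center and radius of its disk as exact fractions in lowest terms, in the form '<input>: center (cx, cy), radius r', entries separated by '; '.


x1: center (1/20, 11/20), radius 1/80; x2: center (0, 1/2), radius 1/50; x3: center (-1/2, 0), radius 1/9; x4: center (-1/4, -1/4), radius 1/9

Affine substitution under d2: radii multiply and x-centers shift.
x1 passes through 2 substitutions, ending at center (1/20, 11/20), radius 1/80
x2 passes through 2 substitutions, ending at center (0, 1/2), radius 1/50
x4 passes through 1 substitution, ending at center (-1/4, -1/4), radius 1/9
x3 passes through 1 substitution, ending at center (-1/2, 0), radius 1/9


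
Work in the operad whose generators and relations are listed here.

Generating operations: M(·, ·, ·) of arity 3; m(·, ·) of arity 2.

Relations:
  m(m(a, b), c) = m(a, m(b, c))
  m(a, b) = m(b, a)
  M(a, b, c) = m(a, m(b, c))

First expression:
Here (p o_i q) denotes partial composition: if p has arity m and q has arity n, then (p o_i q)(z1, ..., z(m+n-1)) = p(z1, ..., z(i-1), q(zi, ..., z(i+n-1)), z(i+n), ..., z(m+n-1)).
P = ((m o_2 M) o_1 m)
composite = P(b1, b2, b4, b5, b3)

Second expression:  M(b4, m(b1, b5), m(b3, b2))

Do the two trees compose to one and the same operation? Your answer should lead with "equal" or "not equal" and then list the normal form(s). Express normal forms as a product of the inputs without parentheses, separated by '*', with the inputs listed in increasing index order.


equal — both sides give b1 * b2 * b3 * b4 * b5

In normal form, the first expression is b1 * b2 * b3 * b4 * b5
In normal form, the second expression is b1 * b2 * b3 * b4 * b5
Identical normal forms: equal.


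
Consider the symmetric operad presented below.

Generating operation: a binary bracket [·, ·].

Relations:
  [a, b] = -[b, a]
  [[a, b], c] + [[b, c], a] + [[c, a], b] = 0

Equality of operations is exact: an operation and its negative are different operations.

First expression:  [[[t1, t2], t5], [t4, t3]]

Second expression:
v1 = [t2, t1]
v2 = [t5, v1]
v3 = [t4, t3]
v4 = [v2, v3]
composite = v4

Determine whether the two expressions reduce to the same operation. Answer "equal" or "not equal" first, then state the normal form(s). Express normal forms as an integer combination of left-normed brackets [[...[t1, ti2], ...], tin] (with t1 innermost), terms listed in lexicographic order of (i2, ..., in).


The first expression, normalized: -[[[[t1, t2], t5], t3], t4] + [[[[t1, t2], t5], t4], t3]
The second expression, normalized: -[[[[t1, t2], t5], t3], t4] + [[[[t1, t2], t5], t4], t3]
One common form — equal.

equal: each reduces to -[[[[t1, t2], t5], t3], t4] + [[[[t1, t2], t5], t4], t3]


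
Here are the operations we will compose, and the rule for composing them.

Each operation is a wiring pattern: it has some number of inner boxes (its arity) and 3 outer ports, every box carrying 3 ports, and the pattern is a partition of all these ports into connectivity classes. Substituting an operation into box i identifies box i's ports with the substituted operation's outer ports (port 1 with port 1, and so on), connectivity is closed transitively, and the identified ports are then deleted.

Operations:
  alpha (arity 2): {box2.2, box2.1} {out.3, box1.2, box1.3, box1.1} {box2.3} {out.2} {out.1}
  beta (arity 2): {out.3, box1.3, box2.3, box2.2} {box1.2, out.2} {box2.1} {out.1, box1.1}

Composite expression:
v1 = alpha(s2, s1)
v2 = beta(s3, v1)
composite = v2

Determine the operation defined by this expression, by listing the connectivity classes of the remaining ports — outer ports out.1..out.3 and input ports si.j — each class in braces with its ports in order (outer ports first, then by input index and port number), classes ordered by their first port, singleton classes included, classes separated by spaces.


Two ports join when wires chain via beta-identified ports.
stage alpha: inputs (s2, s1), connectivity {out.1} {out.2} {out.3, s2.1, s2.2, s2.3} {s1.1, s1.2} {s1.3}, out.j its boundary
stage beta: inputs (s3, s2, s1), connectivity {out.1, s3.1} {out.2, s3.2} {out.3, s2.1, s2.2, s2.3, s3.3} {s1.1, s1.2} {s1.3}, out.j its boundary

{out.1, s3.1} {out.2, s3.2} {out.3, s2.1, s2.2, s2.3, s3.3} {s1.1, s1.2} {s1.3}


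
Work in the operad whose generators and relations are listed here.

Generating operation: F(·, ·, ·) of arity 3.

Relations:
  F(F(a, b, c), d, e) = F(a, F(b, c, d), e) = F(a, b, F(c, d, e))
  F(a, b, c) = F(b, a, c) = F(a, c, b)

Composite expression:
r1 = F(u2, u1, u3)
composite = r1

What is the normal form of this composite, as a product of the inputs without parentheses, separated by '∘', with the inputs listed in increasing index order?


Key point: F commutes, so take the u-inputs in any fixed order.
F(u2, u1, u3) collapses to u2 ∘ u1 ∘ u3
commutativity sorts the factors: u1 ∘ u2 ∘ u3

u1 ∘ u2 ∘ u3


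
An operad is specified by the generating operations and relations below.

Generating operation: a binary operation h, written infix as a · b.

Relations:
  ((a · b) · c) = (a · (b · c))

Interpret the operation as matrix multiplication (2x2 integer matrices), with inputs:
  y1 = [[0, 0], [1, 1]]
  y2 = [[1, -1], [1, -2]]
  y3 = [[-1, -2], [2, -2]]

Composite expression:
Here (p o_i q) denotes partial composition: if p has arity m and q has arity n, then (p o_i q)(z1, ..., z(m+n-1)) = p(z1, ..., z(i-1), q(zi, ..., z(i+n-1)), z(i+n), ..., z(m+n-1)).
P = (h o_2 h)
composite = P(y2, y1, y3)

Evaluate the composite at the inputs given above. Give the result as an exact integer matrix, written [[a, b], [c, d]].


[[-1, 4], [-2, 8]]


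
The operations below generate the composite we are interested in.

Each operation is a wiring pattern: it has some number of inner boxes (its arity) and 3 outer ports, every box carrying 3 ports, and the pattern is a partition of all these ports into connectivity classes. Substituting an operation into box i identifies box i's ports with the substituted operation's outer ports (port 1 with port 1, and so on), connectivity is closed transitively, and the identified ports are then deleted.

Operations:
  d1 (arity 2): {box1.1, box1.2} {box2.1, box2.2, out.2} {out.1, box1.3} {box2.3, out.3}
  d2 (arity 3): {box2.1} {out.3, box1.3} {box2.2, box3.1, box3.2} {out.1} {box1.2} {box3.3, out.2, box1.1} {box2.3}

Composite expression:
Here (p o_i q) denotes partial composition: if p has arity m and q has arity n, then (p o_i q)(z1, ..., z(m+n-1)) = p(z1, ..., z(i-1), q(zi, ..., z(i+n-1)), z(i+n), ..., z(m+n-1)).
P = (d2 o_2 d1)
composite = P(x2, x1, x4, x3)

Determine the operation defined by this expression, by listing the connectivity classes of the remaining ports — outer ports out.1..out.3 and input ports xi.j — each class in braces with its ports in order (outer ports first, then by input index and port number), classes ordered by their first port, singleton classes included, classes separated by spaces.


{out.1} {out.2, x2.1, x3.3} {out.3, x2.3} {x1.1, x1.2} {x1.3} {x2.2} {x3.1, x3.2, x4.1, x4.2} {x4.3}

Two ports join when wires chain via d2-identified ports.
composing d1 on (x1, x4), with out.j its own outer ports: {out.1, x1.3} {out.2, x4.1, x4.2} {out.3, x4.3} {x1.1, x1.2}
composing d2 on (x2, x1, x4, x3), with out.j its own outer ports: {out.1} {out.2, x2.1, x3.3} {out.3, x2.3} {x1.1, x1.2} {x1.3} {x2.2} {x3.1, x3.2, x4.1, x4.2} {x4.3}


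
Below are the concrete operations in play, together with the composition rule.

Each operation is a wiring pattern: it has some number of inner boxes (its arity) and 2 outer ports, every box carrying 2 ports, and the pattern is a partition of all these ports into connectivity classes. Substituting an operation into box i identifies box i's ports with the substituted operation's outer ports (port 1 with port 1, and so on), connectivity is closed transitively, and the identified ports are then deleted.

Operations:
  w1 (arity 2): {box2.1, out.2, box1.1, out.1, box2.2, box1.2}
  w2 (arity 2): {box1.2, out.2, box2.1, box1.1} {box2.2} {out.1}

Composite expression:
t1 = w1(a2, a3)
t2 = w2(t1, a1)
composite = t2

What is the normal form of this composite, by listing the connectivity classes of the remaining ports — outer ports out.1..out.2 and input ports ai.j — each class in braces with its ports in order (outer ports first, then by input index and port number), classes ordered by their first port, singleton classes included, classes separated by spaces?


Substituting into w2 glues patterns; closure does the rest.
composing w1 on (a2, a3), with out.j its own outer ports: {out.1, out.2, a2.1, a2.2, a3.1, a3.2}
composing w2 on (a2, a3, a1), with out.j its own outer ports: {out.1} {out.2, a1.1, a2.1, a2.2, a3.1, a3.2} {a1.2}

{out.1} {out.2, a1.1, a2.1, a2.2, a3.1, a3.2} {a1.2}


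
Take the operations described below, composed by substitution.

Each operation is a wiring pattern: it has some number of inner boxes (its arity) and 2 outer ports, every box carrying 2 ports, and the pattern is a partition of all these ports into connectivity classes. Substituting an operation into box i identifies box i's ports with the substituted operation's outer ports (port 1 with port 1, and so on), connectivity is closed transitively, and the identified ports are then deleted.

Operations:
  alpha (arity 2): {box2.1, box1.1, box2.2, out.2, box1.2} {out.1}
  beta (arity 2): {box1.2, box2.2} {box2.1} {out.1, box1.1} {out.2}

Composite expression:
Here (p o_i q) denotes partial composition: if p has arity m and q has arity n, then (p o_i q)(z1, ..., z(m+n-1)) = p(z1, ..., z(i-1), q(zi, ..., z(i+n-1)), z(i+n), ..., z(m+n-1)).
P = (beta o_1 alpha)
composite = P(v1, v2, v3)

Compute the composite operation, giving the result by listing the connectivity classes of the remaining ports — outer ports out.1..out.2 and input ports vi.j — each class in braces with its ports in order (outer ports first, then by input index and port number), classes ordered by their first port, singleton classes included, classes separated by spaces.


{out.1} {out.2} {v1.1, v1.2, v2.1, v2.2, v3.2} {v3.1}

After gluing at beta, chains via deleted ports link the v-ports.
through alpha, on inputs (v1, v2): {out.1} {out.2, v1.1, v1.2, v2.1, v2.2} (out.j = stage outer ports)
through beta, on inputs (v1, v2, v3): {out.1} {out.2} {v1.1, v1.2, v2.1, v2.2, v3.2} {v3.1} (out.j = stage outer ports)


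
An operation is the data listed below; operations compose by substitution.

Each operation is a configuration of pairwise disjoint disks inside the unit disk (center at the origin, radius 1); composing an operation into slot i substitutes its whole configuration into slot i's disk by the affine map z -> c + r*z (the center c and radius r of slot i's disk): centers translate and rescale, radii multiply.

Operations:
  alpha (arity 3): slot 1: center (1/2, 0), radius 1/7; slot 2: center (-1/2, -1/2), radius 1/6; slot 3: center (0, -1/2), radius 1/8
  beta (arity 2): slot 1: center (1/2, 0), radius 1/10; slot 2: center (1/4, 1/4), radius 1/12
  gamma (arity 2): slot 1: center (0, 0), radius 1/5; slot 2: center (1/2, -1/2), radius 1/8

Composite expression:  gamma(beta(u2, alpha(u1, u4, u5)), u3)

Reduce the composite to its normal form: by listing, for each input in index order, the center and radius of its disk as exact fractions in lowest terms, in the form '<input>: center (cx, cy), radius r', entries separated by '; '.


Below gamma, radii multiply path by path; the u-disk centers shift.
for u2, the 2-step affine chain lands on center (1/10, 0), radius 1/50
for u1, the 3-step affine chain lands on center (7/120, 1/20), radius 1/420
for u4, the 3-step affine chain lands on center (1/24, 1/24), radius 1/360
for u5, the 3-step affine chain lands on center (1/20, 1/24), radius 1/480
for u3, the 1-step affine chain lands on center (1/2, -1/2), radius 1/8

u1: center (7/120, 1/20), radius 1/420; u2: center (1/10, 0), radius 1/50; u3: center (1/2, -1/2), radius 1/8; u4: center (1/24, 1/24), radius 1/360; u5: center (1/20, 1/24), radius 1/480


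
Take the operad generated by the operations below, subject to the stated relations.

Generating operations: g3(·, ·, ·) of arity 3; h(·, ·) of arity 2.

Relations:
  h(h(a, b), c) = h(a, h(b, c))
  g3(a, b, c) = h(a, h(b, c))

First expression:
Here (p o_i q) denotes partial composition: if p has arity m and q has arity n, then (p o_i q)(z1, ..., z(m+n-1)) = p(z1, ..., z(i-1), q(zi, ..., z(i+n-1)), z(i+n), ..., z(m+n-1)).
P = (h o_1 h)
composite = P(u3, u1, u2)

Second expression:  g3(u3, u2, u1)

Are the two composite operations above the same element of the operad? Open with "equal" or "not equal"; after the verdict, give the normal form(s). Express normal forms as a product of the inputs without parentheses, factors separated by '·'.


not equal: they reduce to u3 · u1 · u2 and u3 · u2 · u1

In normal form, the first expression is u3 · u1 · u2
In normal form, the second expression is u3 · u2 · u1
They disagree, so not equal.


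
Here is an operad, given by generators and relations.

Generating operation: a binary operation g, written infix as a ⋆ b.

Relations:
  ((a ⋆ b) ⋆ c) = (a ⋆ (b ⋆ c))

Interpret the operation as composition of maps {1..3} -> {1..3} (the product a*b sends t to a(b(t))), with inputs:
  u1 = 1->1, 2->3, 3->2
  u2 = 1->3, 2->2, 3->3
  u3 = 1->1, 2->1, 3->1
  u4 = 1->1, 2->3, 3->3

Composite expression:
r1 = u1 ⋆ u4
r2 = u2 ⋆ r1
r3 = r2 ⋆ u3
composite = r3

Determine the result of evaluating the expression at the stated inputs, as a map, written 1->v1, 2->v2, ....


1->3, 2->3, 3->3

(u1 ⋆ u4) = 1->1, 2->2, 3->2
(u2 ⋆ (u1 ⋆ u4)) = 1->3, 2->2, 3->2
((u2 ⋆ (u1 ⋆ u4)) ⋆ u3) = 1->3, 2->3, 3->3


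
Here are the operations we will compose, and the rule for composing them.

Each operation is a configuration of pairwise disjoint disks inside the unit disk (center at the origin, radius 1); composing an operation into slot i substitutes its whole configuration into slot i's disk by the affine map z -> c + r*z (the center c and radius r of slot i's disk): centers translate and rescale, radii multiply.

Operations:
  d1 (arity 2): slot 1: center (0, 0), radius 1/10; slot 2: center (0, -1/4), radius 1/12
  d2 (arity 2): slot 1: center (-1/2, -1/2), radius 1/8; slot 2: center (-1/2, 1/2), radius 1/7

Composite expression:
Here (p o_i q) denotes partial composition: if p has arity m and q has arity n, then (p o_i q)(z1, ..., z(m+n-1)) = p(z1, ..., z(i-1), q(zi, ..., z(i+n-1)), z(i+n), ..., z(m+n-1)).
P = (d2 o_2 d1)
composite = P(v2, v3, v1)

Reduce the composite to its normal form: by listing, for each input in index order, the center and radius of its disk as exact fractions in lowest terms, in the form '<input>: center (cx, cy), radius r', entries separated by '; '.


v1: center (-1/2, 13/28), radius 1/84; v2: center (-1/2, -1/2), radius 1/8; v3: center (-1/2, 1/2), radius 1/70

Nesting under d2 composes maps z -> c + r*z down each v-path.
v2: after 1 affine step, its disk has center (-1/2, -1/2), radius 1/8
v3: after 2 affine steps, its disk has center (-1/2, 1/2), radius 1/70
v1: after 2 affine steps, its disk has center (-1/2, 13/28), radius 1/84


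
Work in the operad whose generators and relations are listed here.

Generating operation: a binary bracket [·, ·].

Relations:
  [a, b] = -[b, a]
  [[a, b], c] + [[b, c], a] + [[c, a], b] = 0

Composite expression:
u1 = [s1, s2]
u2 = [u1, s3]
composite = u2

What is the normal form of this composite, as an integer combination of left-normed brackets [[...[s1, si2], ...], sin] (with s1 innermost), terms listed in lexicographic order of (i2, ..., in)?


[[s1, s2], s3]

Skip Jacobi rewriting: expand, keep s1-initial words, read off terms.
Composite bracket: [[s1, s2], s3]
The bracket unfolds into 4 signed words via [a, b] = ab - ba (2^2 = 4).
Words beginning with s1 determine it all:
  s1s2s3 appears with sign +1, giving the term +[[s1, s2], s3]


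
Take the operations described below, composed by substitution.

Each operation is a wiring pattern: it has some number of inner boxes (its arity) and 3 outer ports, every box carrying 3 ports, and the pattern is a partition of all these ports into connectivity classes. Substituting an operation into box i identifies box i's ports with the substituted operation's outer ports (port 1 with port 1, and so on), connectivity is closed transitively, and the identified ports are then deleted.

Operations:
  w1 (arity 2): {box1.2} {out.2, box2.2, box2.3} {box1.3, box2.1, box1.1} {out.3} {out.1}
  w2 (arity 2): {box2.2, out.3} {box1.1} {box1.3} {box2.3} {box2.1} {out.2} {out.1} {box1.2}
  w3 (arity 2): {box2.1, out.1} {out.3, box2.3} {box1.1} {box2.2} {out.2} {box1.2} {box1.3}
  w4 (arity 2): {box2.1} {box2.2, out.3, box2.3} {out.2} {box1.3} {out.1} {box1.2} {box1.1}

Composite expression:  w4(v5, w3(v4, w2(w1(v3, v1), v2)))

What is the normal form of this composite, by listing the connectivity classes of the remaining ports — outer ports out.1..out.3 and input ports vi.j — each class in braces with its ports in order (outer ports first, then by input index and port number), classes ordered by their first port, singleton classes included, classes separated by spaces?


{out.1} {out.2} {out.3, v2.2} {v1.1, v3.1, v3.3} {v1.2, v1.3} {v2.1} {v2.3} {v3.2} {v4.1} {v4.2} {v4.3} {v5.1} {v5.2} {v5.3}


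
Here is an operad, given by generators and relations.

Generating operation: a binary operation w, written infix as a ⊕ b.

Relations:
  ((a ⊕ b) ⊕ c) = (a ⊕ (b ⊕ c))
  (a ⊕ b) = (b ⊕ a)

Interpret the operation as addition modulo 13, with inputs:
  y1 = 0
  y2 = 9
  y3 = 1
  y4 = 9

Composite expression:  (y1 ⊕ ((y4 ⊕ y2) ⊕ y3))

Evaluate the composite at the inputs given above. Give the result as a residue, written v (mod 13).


(y4 ⊕ y2) = 5
((y4 ⊕ y2) ⊕ y3) = 6
(y1 ⊕ ((y4 ⊕ y2) ⊕ y3)) = 6

6 (mod 13)


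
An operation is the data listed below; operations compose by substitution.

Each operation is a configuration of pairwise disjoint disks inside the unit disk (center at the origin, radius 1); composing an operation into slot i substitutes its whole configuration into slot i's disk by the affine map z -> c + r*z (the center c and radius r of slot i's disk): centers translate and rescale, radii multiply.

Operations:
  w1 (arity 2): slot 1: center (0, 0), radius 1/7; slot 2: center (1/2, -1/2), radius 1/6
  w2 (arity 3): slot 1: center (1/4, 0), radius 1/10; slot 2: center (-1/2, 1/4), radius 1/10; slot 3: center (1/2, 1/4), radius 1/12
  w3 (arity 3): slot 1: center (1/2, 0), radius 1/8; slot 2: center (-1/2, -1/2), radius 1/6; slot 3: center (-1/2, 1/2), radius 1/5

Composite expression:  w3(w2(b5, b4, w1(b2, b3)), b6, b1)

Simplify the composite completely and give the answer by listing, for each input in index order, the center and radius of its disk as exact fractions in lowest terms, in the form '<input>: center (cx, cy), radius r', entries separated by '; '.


b1: center (-1/2, 1/2), radius 1/5; b2: center (9/16, 1/32), radius 1/672; b3: center (109/192, 5/192), radius 1/576; b4: center (7/16, 1/32), radius 1/80; b5: center (17/32, 0), radius 1/80; b6: center (-1/2, -1/2), radius 1/6

Below w3, radii multiply path by path; the b-disk centers shift.
tracing b5 down its 2-map path: center (17/32, 0), radius 1/80
tracing b4 down its 2-map path: center (7/16, 1/32), radius 1/80
tracing b2 down its 3-map path: center (9/16, 1/32), radius 1/672
tracing b3 down its 3-map path: center (109/192, 5/192), radius 1/576
tracing b6 down its 1-map path: center (-1/2, -1/2), radius 1/6
tracing b1 down its 1-map path: center (-1/2, 1/2), radius 1/5


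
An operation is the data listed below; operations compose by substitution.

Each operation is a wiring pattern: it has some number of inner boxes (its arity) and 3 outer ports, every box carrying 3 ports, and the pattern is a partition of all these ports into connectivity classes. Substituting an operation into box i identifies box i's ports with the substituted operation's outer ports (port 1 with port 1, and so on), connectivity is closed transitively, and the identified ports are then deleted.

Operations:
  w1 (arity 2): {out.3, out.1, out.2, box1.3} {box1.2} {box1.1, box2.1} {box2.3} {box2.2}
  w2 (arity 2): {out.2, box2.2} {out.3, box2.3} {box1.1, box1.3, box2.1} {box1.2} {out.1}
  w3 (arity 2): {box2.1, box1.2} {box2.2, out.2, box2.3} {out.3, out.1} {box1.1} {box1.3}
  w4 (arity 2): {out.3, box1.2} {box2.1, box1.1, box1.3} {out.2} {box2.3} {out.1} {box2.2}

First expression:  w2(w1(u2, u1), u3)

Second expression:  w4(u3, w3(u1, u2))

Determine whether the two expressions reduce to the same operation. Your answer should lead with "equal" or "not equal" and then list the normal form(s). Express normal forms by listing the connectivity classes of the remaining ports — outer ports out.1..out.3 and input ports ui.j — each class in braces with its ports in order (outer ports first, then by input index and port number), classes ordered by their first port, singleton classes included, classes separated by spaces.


not equal; the first gives {out.1} {out.2, u3.2} {out.3, u3.3} {u1.1, u2.1} {u1.2} {u1.3} {u2.2} {u2.3, u3.1} and the second {out.1} {out.2} {out.3, u3.2} {u1.1} {u1.2, u2.1} {u1.3} {u2.2, u2.3} {u3.1, u3.3}


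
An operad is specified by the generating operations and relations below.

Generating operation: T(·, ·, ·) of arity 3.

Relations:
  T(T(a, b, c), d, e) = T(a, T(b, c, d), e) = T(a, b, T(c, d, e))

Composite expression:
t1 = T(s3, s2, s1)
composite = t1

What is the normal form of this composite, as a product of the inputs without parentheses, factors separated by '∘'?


s3 ∘ s2 ∘ s1

All parenthesizations of T agree; list the s-inputs left to right.
T(s3, s2, s1) collapses to s3 ∘ s2 ∘ s1


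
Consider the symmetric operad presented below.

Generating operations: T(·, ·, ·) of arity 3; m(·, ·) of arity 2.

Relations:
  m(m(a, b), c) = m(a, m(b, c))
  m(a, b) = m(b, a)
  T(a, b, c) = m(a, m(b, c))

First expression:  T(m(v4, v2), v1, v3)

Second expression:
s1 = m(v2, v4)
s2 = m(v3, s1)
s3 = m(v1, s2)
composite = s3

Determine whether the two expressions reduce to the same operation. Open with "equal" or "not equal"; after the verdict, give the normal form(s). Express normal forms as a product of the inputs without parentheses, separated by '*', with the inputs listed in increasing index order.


equal; both compose to v1 * v2 * v3 * v4

The first expression, normalized: v1 * v2 * v3 * v4
The second expression, normalized: v1 * v2 * v3 * v4
Same normal form: equal.


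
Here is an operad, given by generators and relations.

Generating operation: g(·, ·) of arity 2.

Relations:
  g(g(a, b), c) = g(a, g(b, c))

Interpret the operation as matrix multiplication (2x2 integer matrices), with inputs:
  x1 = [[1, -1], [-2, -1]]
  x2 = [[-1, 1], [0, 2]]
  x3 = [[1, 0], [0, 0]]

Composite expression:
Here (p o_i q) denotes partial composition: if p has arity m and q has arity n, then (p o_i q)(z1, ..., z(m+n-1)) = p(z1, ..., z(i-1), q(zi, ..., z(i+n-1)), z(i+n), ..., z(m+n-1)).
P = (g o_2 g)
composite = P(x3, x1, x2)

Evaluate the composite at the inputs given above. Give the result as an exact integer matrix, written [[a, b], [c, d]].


[[-1, -1], [0, 0]]

g(x1, x2) = [[-1, -1], [2, -4]]
g(x3, g(x1, x2)) = [[-1, -1], [0, 0]]


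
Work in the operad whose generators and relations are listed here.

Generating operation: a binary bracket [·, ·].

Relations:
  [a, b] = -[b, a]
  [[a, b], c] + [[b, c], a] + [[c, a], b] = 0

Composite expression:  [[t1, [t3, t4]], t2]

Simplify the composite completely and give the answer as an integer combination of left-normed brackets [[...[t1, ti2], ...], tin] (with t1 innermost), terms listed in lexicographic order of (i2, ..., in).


[[[t1, t3], t4], t2] - [[[t1, t4], t3], t2]

A multilinear Lie element is pinned by t1-initial words (t1 innermost).
Composite bracket: [[t1, [t3, t4]], t2]
The bracket unfolds into 8 signed words via [a, b] = ab - ba (2^3 = 8).
Coefficients come from the t1-initial words:
  t1t3t4t2 (sign +1) contributes +[[[t1, t3], t4], t2]
  t1t4t3t2 (sign -1) contributes -[[[t1, t4], t3], t2]


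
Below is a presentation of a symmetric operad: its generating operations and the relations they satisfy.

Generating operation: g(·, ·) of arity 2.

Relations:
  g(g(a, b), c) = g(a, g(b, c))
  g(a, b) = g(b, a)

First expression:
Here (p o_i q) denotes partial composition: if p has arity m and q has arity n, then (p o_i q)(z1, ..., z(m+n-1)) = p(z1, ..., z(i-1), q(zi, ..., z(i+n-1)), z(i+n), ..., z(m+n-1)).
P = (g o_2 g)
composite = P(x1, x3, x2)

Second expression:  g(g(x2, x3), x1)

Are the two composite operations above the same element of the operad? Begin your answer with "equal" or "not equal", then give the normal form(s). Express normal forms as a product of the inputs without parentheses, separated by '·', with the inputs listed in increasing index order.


Reducing the first expression gives x1 · x2 · x3
Reducing the second expression gives x1 · x2 · x3
The forms coincide; equal.

equal; the common form is x1 · x2 · x3


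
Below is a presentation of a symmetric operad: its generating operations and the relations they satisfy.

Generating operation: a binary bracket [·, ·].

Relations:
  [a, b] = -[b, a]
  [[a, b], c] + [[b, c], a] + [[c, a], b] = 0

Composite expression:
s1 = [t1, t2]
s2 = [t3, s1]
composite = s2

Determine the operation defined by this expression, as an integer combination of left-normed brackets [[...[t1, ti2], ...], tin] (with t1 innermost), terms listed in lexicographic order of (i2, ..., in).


-[[t1, t2], t3]

Left-normed coefficients sit on the t1-initial expansion words.
Composite bracket: [t3, [t1, t2]]
Under [a, b] = ab - ba we get 4 signed associative words (2^2 = 4).
Only words starting with t1 matter:
  sign of t1t2t3 is -1, so it contributes -[[t1, t2], t3]


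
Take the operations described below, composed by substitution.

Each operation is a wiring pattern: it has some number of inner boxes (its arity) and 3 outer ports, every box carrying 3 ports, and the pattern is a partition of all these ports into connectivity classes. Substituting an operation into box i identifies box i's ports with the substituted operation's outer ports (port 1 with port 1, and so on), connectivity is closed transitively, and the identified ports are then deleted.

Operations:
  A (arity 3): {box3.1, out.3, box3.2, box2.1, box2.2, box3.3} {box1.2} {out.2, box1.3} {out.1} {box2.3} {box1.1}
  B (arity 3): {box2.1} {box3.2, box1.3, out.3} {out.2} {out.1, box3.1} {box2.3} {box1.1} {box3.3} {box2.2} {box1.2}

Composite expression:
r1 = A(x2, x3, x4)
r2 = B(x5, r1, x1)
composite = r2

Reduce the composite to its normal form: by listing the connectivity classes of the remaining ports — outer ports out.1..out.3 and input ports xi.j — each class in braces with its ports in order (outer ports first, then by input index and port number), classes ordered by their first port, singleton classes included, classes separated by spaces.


{out.1, x1.1} {out.2} {out.3, x1.2, x5.3} {x1.3} {x2.1} {x2.2} {x2.3} {x3.1, x3.2, x4.1, x4.2, x4.3} {x3.3} {x5.1} {x5.2}


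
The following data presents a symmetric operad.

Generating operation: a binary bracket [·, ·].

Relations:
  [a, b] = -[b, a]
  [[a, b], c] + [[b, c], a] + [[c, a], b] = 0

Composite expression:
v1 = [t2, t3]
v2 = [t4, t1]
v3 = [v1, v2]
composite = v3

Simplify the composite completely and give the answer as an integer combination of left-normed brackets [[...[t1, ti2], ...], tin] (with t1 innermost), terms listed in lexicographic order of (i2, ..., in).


[[[t1, t4], t2], t3] - [[[t1, t4], t3], t2]


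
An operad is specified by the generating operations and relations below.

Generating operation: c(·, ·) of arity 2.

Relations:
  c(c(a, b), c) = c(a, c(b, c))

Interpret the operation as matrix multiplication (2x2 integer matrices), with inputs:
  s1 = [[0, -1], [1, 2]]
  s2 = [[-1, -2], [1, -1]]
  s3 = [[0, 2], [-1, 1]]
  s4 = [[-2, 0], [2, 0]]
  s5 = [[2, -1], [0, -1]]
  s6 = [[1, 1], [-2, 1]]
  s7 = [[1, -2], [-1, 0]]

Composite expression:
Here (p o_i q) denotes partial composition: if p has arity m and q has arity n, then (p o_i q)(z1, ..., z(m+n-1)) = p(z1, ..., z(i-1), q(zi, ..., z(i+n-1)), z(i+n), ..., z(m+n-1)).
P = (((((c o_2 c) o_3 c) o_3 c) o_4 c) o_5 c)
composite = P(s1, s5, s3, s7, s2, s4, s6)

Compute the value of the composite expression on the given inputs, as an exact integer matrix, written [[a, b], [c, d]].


[[-4, -4], [20, 20]]

c(s2, s4) = [[-2, 0], [-4, 0]]
c(s7, c(s2, s4)) = [[6, 0], [2, 0]]
c(s3, c(s7, c(s2, s4))) = [[4, 0], [-4, 0]]
c(c(s3, c(s7, c(s2, s4))), s6) = [[4, 4], [-4, -4]]
c(s5, c(c(s3, c(s7, c(s2, s4))), s6)) = [[12, 12], [4, 4]]
c(s1, c(s5, c(c(s3, c(s7, c(s2, s4))), s6))) = [[-4, -4], [20, 20]]


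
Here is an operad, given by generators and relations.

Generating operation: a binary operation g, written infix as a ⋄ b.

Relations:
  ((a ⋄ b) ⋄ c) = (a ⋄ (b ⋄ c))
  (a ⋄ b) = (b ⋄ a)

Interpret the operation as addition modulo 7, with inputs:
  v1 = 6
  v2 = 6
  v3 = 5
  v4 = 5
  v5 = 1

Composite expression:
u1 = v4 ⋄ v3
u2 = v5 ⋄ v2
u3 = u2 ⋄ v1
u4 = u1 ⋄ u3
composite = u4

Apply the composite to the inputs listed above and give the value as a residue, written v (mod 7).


2 (mod 7)


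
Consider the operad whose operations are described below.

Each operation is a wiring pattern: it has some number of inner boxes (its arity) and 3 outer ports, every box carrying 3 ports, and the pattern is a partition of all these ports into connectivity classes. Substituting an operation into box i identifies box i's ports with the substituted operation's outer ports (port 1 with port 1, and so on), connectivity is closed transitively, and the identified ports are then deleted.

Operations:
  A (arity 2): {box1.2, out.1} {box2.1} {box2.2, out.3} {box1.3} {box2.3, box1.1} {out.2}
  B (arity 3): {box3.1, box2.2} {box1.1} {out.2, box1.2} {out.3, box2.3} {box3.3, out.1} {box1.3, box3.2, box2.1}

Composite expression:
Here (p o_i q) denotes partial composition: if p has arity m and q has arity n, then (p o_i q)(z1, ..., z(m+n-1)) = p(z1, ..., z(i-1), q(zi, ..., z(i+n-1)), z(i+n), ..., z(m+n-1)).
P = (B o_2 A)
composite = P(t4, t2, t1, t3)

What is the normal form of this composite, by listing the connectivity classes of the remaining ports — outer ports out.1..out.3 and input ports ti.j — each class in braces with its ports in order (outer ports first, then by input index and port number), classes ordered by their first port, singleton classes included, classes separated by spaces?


Treat the ports identified at B as solder joints: merge, then drop.
after A, the pattern on (t2, t1) reads {out.1, t2.2} {out.2} {out.3, t1.2} {t1.1} {t1.3, t2.1} {t2.3} (out.j = its outer ports)
after B, the pattern on (t4, t2, t1, t3) reads {out.1, t3.3} {out.2, t4.2} {out.3, t1.2} {t1.1} {t1.3, t2.1} {t2.2, t3.2, t4.3} {t2.3} {t3.1} {t4.1} (out.j = its outer ports)

{out.1, t3.3} {out.2, t4.2} {out.3, t1.2} {t1.1} {t1.3, t2.1} {t2.2, t3.2, t4.3} {t2.3} {t3.1} {t4.1}


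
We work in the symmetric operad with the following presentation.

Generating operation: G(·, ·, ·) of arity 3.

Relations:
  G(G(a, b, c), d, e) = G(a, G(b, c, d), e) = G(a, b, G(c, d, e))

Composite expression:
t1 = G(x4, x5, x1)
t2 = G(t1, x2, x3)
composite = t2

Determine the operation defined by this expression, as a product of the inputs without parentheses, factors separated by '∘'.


x4 ∘ x5 ∘ x1 ∘ x2 ∘ x3

Key point: G is associative — brackets drop, the x-order remains.
G(x4, x5, x1) linearizes to x4 ∘ x5 ∘ x1
G(G(x4, x5, x1), x2, x3) linearizes to x4 ∘ x5 ∘ x1 ∘ x2 ∘ x3


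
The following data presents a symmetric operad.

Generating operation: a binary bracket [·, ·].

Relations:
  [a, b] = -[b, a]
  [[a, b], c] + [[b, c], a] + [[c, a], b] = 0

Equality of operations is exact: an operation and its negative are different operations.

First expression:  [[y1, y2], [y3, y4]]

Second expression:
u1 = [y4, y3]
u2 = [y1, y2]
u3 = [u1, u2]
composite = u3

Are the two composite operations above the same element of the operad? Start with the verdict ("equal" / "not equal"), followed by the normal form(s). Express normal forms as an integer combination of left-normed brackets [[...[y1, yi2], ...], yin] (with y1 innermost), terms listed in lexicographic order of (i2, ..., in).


equal; both compose to [[[y1, y2], y3], y4] - [[[y1, y2], y4], y3]

In normal form, the first expression is [[[y1, y2], y3], y4] - [[[y1, y2], y4], y3]
In normal form, the second expression is [[[y1, y2], y3], y4] - [[[y1, y2], y4], y3]
Same normal form: equal.


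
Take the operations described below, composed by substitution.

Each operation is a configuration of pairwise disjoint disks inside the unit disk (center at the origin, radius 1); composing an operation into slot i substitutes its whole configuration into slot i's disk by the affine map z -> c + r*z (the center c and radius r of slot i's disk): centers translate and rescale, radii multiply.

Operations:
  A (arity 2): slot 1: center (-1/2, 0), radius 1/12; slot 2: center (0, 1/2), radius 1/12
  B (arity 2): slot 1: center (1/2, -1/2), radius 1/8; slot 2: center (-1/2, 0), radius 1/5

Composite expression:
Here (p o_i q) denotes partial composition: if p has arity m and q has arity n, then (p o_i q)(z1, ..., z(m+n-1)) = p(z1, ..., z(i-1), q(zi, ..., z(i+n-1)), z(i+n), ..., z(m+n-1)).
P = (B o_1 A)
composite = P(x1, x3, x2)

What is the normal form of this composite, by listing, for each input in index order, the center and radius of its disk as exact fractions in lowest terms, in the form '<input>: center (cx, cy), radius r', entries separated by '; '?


x1: center (7/16, -1/2), radius 1/96; x2: center (-1/2, 0), radius 1/5; x3: center (1/2, -7/16), radius 1/96

Follow each x-input down from B: c' goes to c + r*c', radius to r*r'.
input x1: applying the 2 nested substitutions gives center (7/16, -1/2), radius 1/96
input x3: applying the 2 nested substitutions gives center (1/2, -7/16), radius 1/96
input x2: applying the 1 nested substitution gives center (-1/2, 0), radius 1/5


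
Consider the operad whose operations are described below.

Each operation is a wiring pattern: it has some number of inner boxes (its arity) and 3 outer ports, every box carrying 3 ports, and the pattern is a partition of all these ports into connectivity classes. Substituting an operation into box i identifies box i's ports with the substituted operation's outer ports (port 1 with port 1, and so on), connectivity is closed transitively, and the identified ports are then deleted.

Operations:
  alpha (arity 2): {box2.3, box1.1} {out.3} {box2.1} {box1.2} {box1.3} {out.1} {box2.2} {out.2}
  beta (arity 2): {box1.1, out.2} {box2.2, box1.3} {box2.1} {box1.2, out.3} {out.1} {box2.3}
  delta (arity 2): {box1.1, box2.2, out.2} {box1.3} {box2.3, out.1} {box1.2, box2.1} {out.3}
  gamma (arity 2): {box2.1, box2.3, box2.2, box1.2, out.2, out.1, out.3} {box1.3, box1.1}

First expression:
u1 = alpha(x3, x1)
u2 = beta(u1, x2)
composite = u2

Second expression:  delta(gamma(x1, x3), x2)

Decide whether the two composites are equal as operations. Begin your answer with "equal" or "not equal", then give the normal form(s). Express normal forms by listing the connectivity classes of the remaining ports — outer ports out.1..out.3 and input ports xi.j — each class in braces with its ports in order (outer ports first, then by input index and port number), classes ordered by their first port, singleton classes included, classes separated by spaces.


The first expression reduces to {out.1} {out.2} {out.3} {x1.1} {x1.2} {x1.3, x3.1} {x2.1} {x2.2} {x2.3} {x3.2} {x3.3}
The second expression reduces to {out.1, x2.3} {out.2, x1.2, x2.1, x2.2, x3.1, x3.2, x3.3} {out.3} {x1.1, x1.3}
Different reductions; not equal.

not equal; the first gives {out.1} {out.2} {out.3} {x1.1} {x1.2} {x1.3, x3.1} {x2.1} {x2.2} {x2.3} {x3.2} {x3.3} and the second {out.1, x2.3} {out.2, x1.2, x2.1, x2.2, x3.1, x3.2, x3.3} {out.3} {x1.1, x1.3}


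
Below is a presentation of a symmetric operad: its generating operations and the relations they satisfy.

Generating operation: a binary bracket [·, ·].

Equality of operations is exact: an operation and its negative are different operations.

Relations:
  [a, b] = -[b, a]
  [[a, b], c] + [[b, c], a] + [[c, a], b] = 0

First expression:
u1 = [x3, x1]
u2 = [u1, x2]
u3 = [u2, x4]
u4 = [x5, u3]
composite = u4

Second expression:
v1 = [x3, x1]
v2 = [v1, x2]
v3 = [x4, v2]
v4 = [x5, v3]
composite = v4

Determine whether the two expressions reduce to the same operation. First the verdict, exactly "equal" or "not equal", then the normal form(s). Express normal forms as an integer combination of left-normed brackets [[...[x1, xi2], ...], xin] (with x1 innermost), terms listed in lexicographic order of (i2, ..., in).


not equal — first [[[[x1, x3], x2], x4], x5], second -[[[[x1, x3], x2], x4], x5]

The first expression, normalized: [[[[x1, x3], x2], x4], x5]
The second expression, normalized: -[[[[x1, x3], x2], x4], x5]
Distinct normal forms: not equal.


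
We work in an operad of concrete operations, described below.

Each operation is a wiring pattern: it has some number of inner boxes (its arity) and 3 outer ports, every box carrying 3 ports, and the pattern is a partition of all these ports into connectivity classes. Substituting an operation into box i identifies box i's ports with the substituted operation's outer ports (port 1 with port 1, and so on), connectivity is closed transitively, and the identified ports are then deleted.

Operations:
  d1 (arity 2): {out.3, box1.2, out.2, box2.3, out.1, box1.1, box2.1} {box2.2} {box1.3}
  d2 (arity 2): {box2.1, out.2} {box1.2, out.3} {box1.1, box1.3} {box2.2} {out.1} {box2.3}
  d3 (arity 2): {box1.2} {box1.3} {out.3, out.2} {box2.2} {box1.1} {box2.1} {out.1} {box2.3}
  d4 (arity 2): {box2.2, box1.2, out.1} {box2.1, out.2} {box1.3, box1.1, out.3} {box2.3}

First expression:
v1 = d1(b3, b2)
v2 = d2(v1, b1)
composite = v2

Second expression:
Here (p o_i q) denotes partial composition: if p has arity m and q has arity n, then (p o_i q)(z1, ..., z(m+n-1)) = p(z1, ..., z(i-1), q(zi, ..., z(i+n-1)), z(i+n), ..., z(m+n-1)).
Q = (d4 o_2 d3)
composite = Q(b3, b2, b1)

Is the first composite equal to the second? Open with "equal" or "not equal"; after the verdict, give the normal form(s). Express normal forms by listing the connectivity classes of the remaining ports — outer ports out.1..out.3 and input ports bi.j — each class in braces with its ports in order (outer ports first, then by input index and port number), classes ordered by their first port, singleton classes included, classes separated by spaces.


not equal; the first gives {out.1} {out.2, b1.1} {out.3, b2.1, b2.3, b3.1, b3.2} {b1.2} {b1.3} {b2.2} {b3.3} and the second {out.1, b3.2} {out.2} {out.3, b3.1, b3.3} {b1.1} {b1.2} {b1.3} {b2.1} {b2.2} {b2.3}

Reducing the first expression gives {out.1} {out.2, b1.1} {out.3, b2.1, b2.3, b3.1, b3.2} {b1.2} {b1.3} {b2.2} {b3.3}
Reducing the second expression gives {out.1, b3.2} {out.2} {out.3, b3.1, b3.3} {b1.1} {b1.2} {b1.3} {b2.1} {b2.2} {b2.3}
No match — not equal.
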